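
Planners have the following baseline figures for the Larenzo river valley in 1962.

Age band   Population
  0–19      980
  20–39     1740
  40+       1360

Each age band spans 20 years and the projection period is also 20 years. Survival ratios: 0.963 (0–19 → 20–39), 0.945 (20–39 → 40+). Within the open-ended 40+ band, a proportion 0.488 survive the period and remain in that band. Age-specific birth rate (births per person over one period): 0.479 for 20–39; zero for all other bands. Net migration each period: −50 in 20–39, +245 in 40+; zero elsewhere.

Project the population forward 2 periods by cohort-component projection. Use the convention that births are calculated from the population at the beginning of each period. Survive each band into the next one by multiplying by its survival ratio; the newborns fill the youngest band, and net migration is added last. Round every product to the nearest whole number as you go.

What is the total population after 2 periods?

Period 1.
Births: 1740 × 0.479 = 833
20–39: 980 × 0.963 = 944
40+: 1740 × 0.945 + 1360 × 0.488 = 1644 + 664 = 2308
Net migration: 20–39 − 50 → 894; 40+ + 245 → 2553
Giving 833 / 894 / 2553.
Period 2.
Births: 894 × 0.479 = 428
20–39: 833 × 0.963 = 802
40+: 894 × 0.945 + 2553 × 0.488 = 845 + 1246 = 2091
Net migration: 20–39 − 50 → 752; 40+ + 245 → 2336
Giving 428 / 752 / 2336.
Total after period 2: 428 + 752 + 2336 = 3516

3516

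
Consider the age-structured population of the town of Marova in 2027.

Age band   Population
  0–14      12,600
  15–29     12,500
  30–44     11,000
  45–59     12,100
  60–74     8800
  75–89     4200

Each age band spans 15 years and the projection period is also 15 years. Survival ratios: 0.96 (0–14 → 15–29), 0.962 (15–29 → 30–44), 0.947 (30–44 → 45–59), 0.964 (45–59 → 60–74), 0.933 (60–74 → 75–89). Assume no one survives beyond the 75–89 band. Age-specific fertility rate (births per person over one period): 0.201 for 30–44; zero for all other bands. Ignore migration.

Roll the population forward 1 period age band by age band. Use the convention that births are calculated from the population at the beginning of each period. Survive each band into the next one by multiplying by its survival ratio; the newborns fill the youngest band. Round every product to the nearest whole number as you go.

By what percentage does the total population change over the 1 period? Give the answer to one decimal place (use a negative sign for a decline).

— Period 1 —
Births: 11000 * 0.201 = 2211
15–29: 12600 * 0.96 = 12096
30–44: 12500 * 0.962 = 12025
45–59: 11000 * 0.947 = 10417
60–74: 12100 * 0.964 = 11664
75–89: 8800 * 0.933 = 8210
→ [2211, 12096, 12025, 10417, 11664, 8210]
Total: 61200 → 56623; change = -4577; percentage change = -7.5%

-7.5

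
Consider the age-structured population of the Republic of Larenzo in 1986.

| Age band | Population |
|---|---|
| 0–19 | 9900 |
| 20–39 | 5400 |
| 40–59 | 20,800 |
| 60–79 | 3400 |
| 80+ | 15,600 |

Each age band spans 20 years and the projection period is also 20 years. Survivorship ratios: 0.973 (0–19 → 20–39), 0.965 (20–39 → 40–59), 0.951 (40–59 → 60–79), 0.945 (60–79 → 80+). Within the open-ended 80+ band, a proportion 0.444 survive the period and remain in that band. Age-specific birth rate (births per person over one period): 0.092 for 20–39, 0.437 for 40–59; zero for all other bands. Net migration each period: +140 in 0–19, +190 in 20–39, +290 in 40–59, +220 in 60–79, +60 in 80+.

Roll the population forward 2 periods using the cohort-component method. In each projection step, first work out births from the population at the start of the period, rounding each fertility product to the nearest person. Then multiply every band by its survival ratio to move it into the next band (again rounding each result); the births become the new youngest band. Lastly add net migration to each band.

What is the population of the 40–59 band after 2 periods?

Numbering the bands 1..5 from youngest to oldest:
Period 1:
Births: 5400 × 0.092 = 497  |  20800 × 0.437 = 9090 → total 9587
Band 2: 9900 × 0.973 = 9633
Band 3: 5400 × 0.965 = 5211
Band 4: 20800 × 0.951 = 19781
Band 5: 3400 × 0.945 + 15600 × 0.444 = 3213 + 6926 = 10139
Net migration: Band 1 + 140 → 9727; Band 2 + 190 → 9823; Band 3 + 290 → 5501; Band 4 + 220 → 20001; Band 5 + 60 → 10199
Giving 9727 / 9823 / 5501 / 20001 / 10199.
Period 2:
Births: 9823 × 0.092 = 904  |  5501 × 0.437 = 2404 → total 3308
Band 2: 9727 × 0.973 = 9464
Band 3: 9823 × 0.965 = 9479
Band 4: 5501 × 0.951 = 5231
Band 5: 20001 × 0.945 + 10199 × 0.444 = 18901 + 4528 = 23429
Net migration: Band 1 + 140 → 3448; Band 2 + 190 → 9654; Band 3 + 290 → 9769; Band 4 + 220 → 5451; Band 5 + 60 → 23489
Giving 3448 / 9654 / 9769 / 5451 / 23489.

9769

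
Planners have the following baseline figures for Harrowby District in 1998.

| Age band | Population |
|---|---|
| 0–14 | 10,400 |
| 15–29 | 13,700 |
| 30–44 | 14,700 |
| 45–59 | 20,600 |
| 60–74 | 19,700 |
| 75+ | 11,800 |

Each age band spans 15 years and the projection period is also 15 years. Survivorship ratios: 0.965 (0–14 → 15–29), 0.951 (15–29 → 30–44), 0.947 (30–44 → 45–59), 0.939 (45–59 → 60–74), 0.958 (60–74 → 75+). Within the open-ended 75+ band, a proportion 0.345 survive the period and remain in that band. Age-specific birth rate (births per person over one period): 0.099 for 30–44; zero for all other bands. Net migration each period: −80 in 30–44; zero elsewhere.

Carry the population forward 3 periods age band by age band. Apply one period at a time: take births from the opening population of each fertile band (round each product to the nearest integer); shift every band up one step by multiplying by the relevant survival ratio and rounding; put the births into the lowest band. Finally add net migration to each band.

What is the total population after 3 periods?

Numbering the groups 1..6 from youngest to oldest:
— Period 1 —
Births: 14700 × 0.099 = 1455
Group 2: 10400 × 0.965 = 10036
Group 3: 13700 × 0.951 = 13029
Group 4: 14700 × 0.947 = 13921
Group 5: 20600 × 0.939 = 19343
Group 6: 19700 × 0.958 + 11800 × 0.345 = 18873 + 4071 = 22944
Net migration: Group 3 − 80 → 12949
Giving 1455 / 10036 / 12949 / 13921 / 19343 / 22944.
— Period 2 —
Births: 12949 × 0.099 = 1282
Group 2: 1455 × 0.965 = 1404
Group 3: 10036 × 0.951 = 9544
Group 4: 12949 × 0.947 = 12263
Group 5: 13921 × 0.939 = 13072
Group 6: 19343 × 0.958 + 22944 × 0.345 = 18531 + 7916 = 26447
Net migration: Group 3 − 80 → 9464
Giving 1282 / 1404 / 9464 / 12263 / 13072 / 26447.
— Period 3 —
Births: 9464 × 0.099 = 937
Group 2: 1282 × 0.965 = 1237
Group 3: 1404 × 0.951 = 1335
Group 4: 9464 × 0.947 = 8962
Group 5: 12263 × 0.939 = 11515
Group 6: 13072 × 0.958 + 26447 × 0.345 = 12523 + 9124 = 21647
Net migration: Group 3 − 80 → 1255
Giving 937 / 1237 / 1255 / 8962 / 11515 / 21647.
Total after period 3: 937 + 1237 + 1255 + 8962 + 11515 + 21647 = 45553

45553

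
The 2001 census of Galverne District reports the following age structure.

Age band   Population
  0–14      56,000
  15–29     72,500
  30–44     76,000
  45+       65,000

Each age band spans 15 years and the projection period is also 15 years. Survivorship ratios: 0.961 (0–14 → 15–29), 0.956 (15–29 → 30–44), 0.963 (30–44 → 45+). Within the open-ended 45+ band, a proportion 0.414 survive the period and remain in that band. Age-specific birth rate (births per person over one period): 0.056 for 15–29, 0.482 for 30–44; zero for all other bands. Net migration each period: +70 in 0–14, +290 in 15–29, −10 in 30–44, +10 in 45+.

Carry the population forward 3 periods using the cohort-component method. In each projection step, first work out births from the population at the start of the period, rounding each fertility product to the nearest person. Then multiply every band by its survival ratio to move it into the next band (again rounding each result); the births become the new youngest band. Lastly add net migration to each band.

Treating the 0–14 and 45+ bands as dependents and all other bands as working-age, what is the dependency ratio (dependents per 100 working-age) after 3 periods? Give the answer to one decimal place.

Numbering the groups 1..4 from youngest to oldest:
Period 1.
Births: 72500 * 0.056 = 4060  |  76000 * 0.482 = 36632 → 40692
Group 2: 56000 * 0.961 = 53816
Group 3: 72500 * 0.956 = 69310
Group 4: 76000 * 0.963 + 65000 * 0.414 = 73188 + 26910 = 100098
Net migration: Group 1 + 70 → 40762; Group 2 + 290 → 54106; Group 3 − 10 → 69300; Group 4 + 10 → 100108
Population now: 0–14=40762, 15–29=54106, 30–44=69300, 45+=100108
Period 2.
Births: 54106 * 0.056 = 3030  |  69300 * 0.482 = 33403 → 36433
Group 2: 40762 * 0.961 = 39172
Group 3: 54106 * 0.956 = 51725
Group 4: 69300 * 0.963 + 100108 * 0.414 = 66736 + 41445 = 108181
Net migration: Group 1 + 70 → 36503; Group 2 + 290 → 39462; Group 3 − 10 → 51715; Group 4 + 10 → 108191
Population now: 0–14=36503, 15–29=39462, 30–44=51715, 45+=108191
Period 3.
Births: 39462 * 0.056 = 2210  |  51715 * 0.482 = 24927 → 27137
Group 2: 36503 * 0.961 = 35079
Group 3: 39462 * 0.956 = 37726
Group 4: 51715 * 0.963 + 108191 * 0.414 = 49802 + 44791 = 94593
Net migration: Group 1 + 70 → 27207; Group 2 + 290 → 35369; Group 3 − 10 → 37716; Group 4 + 10 → 94603
Population now: 0–14=27207, 15–29=35369, 30–44=37716, 45+=94603
Dependents (band 0–14 + band 45+) = 27207 + 94603 = 121810; working-age = 73085; ratio = 121810/73085 × 100 = 166.7

166.7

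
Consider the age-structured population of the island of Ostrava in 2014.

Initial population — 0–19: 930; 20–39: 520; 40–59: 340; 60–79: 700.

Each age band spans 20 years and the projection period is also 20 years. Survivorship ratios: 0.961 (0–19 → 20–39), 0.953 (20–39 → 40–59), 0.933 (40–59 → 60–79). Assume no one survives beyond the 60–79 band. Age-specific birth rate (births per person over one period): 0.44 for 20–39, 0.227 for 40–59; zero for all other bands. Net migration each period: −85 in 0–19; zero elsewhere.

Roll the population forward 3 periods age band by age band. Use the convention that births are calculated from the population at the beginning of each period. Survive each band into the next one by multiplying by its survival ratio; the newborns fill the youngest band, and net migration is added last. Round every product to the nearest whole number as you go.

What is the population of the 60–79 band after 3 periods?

795

Period 1:
Births: 520 × 0.44 = 229 ; 340 × 0.227 = 77 — total 306
20–39: 930 × 0.961 = 894
40–59: 520 × 0.953 = 496
60–79: 340 × 0.933 = 317
Net migration: 0–19 − 85 → 221
Giving 221 / 894 / 496 / 317.
Period 2:
Births: 894 × 0.44 = 393 ; 496 × 0.227 = 113 — total 506
20–39: 221 × 0.961 = 212
40–59: 894 × 0.953 = 852
60–79: 496 × 0.933 = 463
Net migration: 0–19 − 85 → 421
Giving 421 / 212 / 852 / 463.
Period 3:
Births: 212 × 0.44 = 93 ; 852 × 0.227 = 193 — total 286
20–39: 421 × 0.961 = 405
40–59: 212 × 0.953 = 202
60–79: 852 × 0.933 = 795
Net migration: 0–19 − 85 → 201
Giving 201 / 405 / 202 / 795.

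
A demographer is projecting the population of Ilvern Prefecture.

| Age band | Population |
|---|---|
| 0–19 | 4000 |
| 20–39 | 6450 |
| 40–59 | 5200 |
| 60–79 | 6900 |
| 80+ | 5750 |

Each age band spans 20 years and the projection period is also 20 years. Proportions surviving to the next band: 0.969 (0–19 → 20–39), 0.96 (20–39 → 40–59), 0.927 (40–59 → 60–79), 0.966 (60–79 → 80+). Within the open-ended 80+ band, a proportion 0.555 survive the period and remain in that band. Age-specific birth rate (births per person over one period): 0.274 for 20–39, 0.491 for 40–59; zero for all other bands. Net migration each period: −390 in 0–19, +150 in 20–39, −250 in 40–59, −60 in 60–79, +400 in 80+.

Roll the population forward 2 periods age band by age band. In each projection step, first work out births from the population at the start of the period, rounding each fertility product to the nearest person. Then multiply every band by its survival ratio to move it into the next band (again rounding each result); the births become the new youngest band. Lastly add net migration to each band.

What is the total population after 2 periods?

Period 1:
Births: 6450 * 0.274 = 1767  |  5200 * 0.491 = 2553 → total 4320
20–39: 4000 * 0.969 = 3876
40–59: 6450 * 0.96 = 6192
60–79: 5200 * 0.927 = 4820
80+: 6900 * 0.966 + 5750 * 0.555 = 6665 + 3191 = 9856
Net migration: 0–19 − 390 → 3930; 20–39 + 150 → 4026; 40–59 − 250 → 5942; 60–79 − 60 → 4760; 80+ + 400 → 10256
→ [3930, 4026, 5942, 4760, 10256]
Period 2:
Births: 4026 * 0.274 = 1103  |  5942 * 0.491 = 2918 → total 4021
20–39: 3930 * 0.969 = 3808
40–59: 4026 * 0.96 = 3865
60–79: 5942 * 0.927 = 5508
80+: 4760 * 0.966 + 10256 * 0.555 = 4598 + 5692 = 10290
Net migration: 0–19 − 390 → 3631; 20–39 + 150 → 3958; 40–59 − 250 → 3615; 60–79 − 60 → 5448; 80+ + 400 → 10690
→ [3631, 3958, 3615, 5448, 10690]
Total after period 2: 3631 + 3958 + 3615 + 5448 + 10690 = 27342

27342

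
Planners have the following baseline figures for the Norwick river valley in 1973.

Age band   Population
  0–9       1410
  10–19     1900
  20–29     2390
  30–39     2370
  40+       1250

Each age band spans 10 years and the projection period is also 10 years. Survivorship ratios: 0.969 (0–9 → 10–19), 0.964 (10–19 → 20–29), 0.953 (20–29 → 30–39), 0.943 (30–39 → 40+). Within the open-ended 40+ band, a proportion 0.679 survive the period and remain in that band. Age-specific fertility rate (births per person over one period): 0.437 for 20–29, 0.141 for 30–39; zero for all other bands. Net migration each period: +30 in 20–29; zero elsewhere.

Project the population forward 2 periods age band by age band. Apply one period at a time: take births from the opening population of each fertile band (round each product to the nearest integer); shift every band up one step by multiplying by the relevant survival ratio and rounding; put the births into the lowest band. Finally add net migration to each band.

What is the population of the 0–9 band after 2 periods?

Numbering the bands 1..5 from youngest to oldest:
After projecting period 1:
Births: 2390 × 0.437 = 1044  |  2370 × 0.141 = 334 → 1378
Band 2: 1410 × 0.969 = 1366
Band 3: 1900 × 0.964 = 1832
Band 4: 2390 × 0.953 = 2278
Band 5: 2370 × 0.943 + 1250 × 0.679 = 2235 + 849 = 3084
Net migration: Band 3 + 30 → 1862
Giving 1378 / 1366 / 1862 / 2278 / 3084.
After projecting period 2:
Births: 1862 × 0.437 = 814  |  2278 × 0.141 = 321 → 1135
Band 2: 1378 × 0.969 = 1335
Band 3: 1366 × 0.964 = 1317
Band 4: 1862 × 0.953 = 1774
Band 5: 2278 × 0.943 + 3084 × 0.679 = 2148 + 2094 = 4242
Net migration: Band 3 + 30 → 1347
Giving 1135 / 1335 / 1347 / 1774 / 4242.

1135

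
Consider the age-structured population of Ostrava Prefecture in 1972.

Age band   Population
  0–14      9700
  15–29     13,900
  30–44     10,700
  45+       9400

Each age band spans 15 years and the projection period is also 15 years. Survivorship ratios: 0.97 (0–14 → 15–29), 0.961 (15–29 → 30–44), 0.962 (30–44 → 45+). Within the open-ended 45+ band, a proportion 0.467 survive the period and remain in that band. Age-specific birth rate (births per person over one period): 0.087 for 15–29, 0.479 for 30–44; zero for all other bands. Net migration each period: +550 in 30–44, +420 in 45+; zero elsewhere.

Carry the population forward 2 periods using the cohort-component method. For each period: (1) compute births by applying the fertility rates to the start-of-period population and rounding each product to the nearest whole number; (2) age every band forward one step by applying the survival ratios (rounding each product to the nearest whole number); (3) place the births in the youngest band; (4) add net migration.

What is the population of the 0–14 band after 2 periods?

7481

Period 1:
Births: 13900 × 0.087 = 1209 ; 10700 × 0.479 = 5125 → total 6334
15–29: 9700 × 0.97 = 9409
30–44: 13900 × 0.961 = 13358
45+: 10700 × 0.962 + 9400 × 0.467 = 10293 + 4390 = 14683
Net migration: 30–44 + 550 → 13908; 45+ + 420 → 15103
Population now: 0–14=6334, 15–29=9409, 30–44=13908, 45+=15103
Period 2:
Births: 9409 × 0.087 = 819 ; 13908 × 0.479 = 6662 → total 7481
15–29: 6334 × 0.97 = 6144
30–44: 9409 × 0.961 = 9042
45+: 13908 × 0.962 + 15103 × 0.467 = 13379 + 7053 = 20432
Net migration: 30–44 + 550 → 9592; 45+ + 420 → 20852
Population now: 0–14=7481, 15–29=6144, 30–44=9592, 45+=20852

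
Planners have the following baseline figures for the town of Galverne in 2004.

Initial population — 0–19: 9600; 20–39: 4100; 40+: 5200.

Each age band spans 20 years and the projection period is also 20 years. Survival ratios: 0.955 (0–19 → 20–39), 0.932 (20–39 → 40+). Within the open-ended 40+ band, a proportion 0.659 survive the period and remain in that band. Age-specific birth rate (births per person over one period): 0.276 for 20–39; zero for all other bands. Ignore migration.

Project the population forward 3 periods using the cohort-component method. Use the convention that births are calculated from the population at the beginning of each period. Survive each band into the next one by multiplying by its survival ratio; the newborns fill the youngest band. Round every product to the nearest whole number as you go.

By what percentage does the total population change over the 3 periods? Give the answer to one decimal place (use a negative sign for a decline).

Period 1:
Births: 4100 × 0.276 = 1132
20–39: 9600 × 0.955 = 9168
40+: 4100 × 0.932 + 5200 × 0.659 = 3821 + 3427 = 7248
→ [1132, 9168, 7248]
Period 2:
Births: 9168 × 0.276 = 2530
20–39: 1132 × 0.955 = 1081
40+: 9168 × 0.932 + 7248 × 0.659 = 8545 + 4776 = 13321
→ [2530, 1081, 13321]
Period 3:
Births: 1081 × 0.276 = 298
20–39: 2530 × 0.955 = 2416
40+: 1081 × 0.932 + 13321 × 0.659 = 1007 + 8779 = 9786
→ [298, 2416, 9786]
Total: 18900 → 12500; change = -6400; percentage change = -33.9%

-33.9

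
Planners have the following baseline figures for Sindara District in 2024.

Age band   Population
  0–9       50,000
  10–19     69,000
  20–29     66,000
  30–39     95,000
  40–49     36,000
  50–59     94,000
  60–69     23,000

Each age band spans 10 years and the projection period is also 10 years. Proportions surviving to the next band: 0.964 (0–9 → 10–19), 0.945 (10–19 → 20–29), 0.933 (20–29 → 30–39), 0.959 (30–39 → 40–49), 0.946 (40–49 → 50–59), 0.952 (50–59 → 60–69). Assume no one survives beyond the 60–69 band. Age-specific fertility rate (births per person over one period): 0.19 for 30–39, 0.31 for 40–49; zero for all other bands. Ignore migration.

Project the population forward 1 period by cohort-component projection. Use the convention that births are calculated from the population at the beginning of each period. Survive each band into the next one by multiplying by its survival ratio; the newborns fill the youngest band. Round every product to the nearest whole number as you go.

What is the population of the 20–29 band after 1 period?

65205

Period 1.
Births: 95000 × 0.19 = 18050 ; 36000 × 0.31 = 11160 — total 29210
10–19: 50000 × 0.964 = 48200
20–29: 69000 × 0.945 = 65205
30–39: 66000 × 0.933 = 61578
40–49: 95000 × 0.959 = 91105
50–59: 36000 × 0.946 = 34056
60–69: 94000 × 0.952 = 89488
Giving 29210 / 48200 / 65205 / 61578 / 91105 / 34056 / 89488.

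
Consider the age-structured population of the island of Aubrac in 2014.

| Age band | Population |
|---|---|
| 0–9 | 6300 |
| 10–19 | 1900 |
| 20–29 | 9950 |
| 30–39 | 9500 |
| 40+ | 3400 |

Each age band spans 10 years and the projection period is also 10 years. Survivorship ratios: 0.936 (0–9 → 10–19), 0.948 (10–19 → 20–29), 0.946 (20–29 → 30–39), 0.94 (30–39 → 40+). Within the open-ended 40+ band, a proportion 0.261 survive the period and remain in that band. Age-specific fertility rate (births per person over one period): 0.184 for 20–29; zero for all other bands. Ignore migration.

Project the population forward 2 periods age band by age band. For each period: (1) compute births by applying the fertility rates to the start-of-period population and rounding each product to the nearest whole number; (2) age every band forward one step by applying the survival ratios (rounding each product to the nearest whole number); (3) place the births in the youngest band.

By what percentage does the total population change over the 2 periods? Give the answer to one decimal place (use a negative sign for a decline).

Period 1.
Births: 9950 × 0.184 = 1831
10–19: 6300 × 0.936 = 5897
20–29: 1900 × 0.948 = 1801
30–39: 9950 × 0.946 = 9413
40+: 9500 × 0.94 + 3400 × 0.261 = 8930 + 887 = 9817
Giving 1831 / 5897 / 1801 / 9413 / 9817.
Period 2.
Births: 1801 × 0.184 = 331
10–19: 1831 × 0.936 = 1714
20–29: 5897 × 0.948 = 5590
30–39: 1801 × 0.946 = 1704
40+: 9413 × 0.94 + 9817 × 0.261 = 8848 + 2562 = 11410
Giving 331 / 1714 / 5590 / 1704 / 11410.
Total: 31050 → 20749; change = -10301; percentage change = -33.2%

-33.2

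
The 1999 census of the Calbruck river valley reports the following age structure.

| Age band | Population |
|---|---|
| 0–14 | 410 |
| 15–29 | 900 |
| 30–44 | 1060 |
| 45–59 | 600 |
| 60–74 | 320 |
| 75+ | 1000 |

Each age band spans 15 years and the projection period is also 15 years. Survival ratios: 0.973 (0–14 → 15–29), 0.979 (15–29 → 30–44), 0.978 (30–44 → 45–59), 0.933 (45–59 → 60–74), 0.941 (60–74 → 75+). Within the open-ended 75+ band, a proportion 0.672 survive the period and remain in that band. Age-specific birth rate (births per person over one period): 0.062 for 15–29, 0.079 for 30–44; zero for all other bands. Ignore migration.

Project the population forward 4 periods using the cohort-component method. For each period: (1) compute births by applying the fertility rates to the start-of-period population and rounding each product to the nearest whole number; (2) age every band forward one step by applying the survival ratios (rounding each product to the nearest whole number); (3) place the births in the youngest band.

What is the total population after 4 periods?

2534

[period 1]
Births: 900 × 0.062 = 56 ; 1060 × 0.079 = 84 — total 140
15–29: 410 × 0.973 = 399
30–44: 900 × 0.979 = 881
45–59: 1060 × 0.978 = 1037
60–74: 600 × 0.933 = 560
75+: 320 × 0.941 + 1000 × 0.672 = 301 + 672 = 973
→ [140, 399, 881, 1037, 560, 973]
[period 2]
Births: 399 × 0.062 = 25 ; 881 × 0.079 = 70 — total 95
15–29: 140 × 0.973 = 136
30–44: 399 × 0.979 = 391
45–59: 881 × 0.978 = 862
60–74: 1037 × 0.933 = 968
75+: 560 × 0.941 + 973 × 0.672 = 527 + 654 = 1181
→ [95, 136, 391, 862, 968, 1181]
[period 3]
Births: 136 × 0.062 = 8 ; 391 × 0.079 = 31 — total 39
15–29: 95 × 0.973 = 92
30–44: 136 × 0.979 = 133
45–59: 391 × 0.978 = 382
60–74: 862 × 0.933 = 804
75+: 968 × 0.941 + 1181 × 0.672 = 911 + 794 = 1705
→ [39, 92, 133, 382, 804, 1705]
[period 4]
Births: 92 × 0.062 = 6 ; 133 × 0.079 = 11 — total 17
15–29: 39 × 0.973 = 38
30–44: 92 × 0.979 = 90
45–59: 133 × 0.978 = 130
60–74: 382 × 0.933 = 356
75+: 804 × 0.941 + 1705 × 0.672 = 757 + 1146 = 1903
→ [17, 38, 90, 130, 356, 1903]
Total after period 4: 17 + 38 + 90 + 130 + 356 + 1903 = 2534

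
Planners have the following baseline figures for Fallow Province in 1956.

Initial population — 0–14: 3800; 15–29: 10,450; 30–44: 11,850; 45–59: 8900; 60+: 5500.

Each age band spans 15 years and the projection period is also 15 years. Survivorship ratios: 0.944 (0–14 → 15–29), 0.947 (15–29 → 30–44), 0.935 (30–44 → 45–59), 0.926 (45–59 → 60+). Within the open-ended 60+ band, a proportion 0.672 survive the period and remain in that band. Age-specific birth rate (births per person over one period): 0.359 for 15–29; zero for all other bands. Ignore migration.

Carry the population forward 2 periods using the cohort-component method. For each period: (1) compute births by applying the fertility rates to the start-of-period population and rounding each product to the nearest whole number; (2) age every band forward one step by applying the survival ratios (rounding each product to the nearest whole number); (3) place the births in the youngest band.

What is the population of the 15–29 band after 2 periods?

3542

Numbering the groups 1..5 from youngest to oldest:
After projecting period 1:
Births: 10450 * 0.359 = 3752
Group 2: 3800 * 0.944 = 3587
Group 3: 10450 * 0.947 = 9896
Group 4: 11850 * 0.935 = 11080
Group 5: 8900 * 0.926 + 5500 * 0.672 = 8241 + 3696 = 11937
Population now: 0–14=3752, 15–29=3587, 30–44=9896, 45–59=11080, 60+=11937
After projecting period 2:
Births: 3587 * 0.359 = 1288
Group 2: 3752 * 0.944 = 3542
Group 3: 3587 * 0.947 = 3397
Group 4: 9896 * 0.935 = 9253
Group 5: 11080 * 0.926 + 11937 * 0.672 = 10260 + 8022 = 18282
Population now: 0–14=1288, 15–29=3542, 30–44=3397, 45–59=9253, 60+=18282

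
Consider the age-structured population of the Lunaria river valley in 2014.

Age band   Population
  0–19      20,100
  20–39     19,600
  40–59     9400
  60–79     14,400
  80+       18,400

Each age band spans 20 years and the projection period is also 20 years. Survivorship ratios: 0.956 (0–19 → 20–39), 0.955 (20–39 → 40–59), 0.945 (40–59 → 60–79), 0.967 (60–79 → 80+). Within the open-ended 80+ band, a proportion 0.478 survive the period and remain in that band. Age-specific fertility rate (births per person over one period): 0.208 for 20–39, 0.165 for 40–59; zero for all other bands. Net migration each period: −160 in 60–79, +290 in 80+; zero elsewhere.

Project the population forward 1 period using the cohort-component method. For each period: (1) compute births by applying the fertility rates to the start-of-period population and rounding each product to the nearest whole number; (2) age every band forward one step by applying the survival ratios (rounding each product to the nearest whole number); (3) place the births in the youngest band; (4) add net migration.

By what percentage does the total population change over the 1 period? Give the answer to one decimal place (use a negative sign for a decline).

Call the bands 1 to 5, youngest first.
Period 1.
Births: 19600 × 0.208 = 4077 ; 9400 × 0.165 = 1551 ⇒ total 5628
Band 2: 20100 × 0.956 = 19216
Band 3: 19600 × 0.955 = 18718
Band 4: 9400 × 0.945 = 8883
Band 5: 14400 × 0.967 + 18400 × 0.478 = 13925 + 8795 = 22720
Net migration: Band 4 − 160 → 8723; Band 5 + 290 → 23010
→ [5628, 19216, 18718, 8723, 23010]
Total: 81900 → 75295; change = -6605; percentage change = -8.1%

-8.1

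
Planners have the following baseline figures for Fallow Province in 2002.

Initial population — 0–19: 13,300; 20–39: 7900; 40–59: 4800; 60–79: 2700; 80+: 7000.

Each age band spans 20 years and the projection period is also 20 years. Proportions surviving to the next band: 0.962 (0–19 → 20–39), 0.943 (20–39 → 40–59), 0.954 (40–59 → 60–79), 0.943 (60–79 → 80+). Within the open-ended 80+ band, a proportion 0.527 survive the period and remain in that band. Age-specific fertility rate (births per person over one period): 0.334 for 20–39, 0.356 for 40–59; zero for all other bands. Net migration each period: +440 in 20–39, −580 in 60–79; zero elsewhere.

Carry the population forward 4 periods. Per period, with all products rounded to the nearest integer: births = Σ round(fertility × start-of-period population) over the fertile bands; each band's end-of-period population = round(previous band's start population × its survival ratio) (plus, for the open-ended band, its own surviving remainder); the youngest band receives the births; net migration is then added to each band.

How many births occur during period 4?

3971

After projecting period 1:
Births: 7900 * 0.334 = 2639  |  4800 * 0.356 = 1709 → total 4348
20–39: 13300 * 0.962 = 12795
40–59: 7900 * 0.943 = 7450
60–79: 4800 * 0.954 = 4579
80+: 2700 * 0.943 + 7000 * 0.527 = 2546 + 3689 = 6235
Net migration: 20–39 + 440 → 13235; 60–79 − 580 → 3999
Population now: 0–19=4348, 20–39=13235, 40–59=7450, 60–79=3999, 80+=6235
After projecting period 2:
Births: 13235 * 0.334 = 4420  |  7450 * 0.356 = 2652 → total 7072
20–39: 4348 * 0.962 = 4183
40–59: 13235 * 0.943 = 12481
60–79: 7450 * 0.954 = 7107
80+: 3999 * 0.943 + 6235 * 0.527 = 3771 + 3286 = 7057
Net migration: 20–39 + 440 → 4623; 60–79 − 580 → 6527
Population now: 0–19=7072, 20–39=4623, 40–59=12481, 60–79=6527, 80+=7057
After projecting period 3:
Births: 4623 * 0.334 = 1544  |  12481 * 0.356 = 4443 → total 5987
20–39: 7072 * 0.962 = 6803
40–59: 4623 * 0.943 = 4359
60–79: 12481 * 0.954 = 11907
80+: 6527 * 0.943 + 7057 * 0.527 = 6155 + 3719 = 9874
Net migration: 20–39 + 440 → 7243; 60–79 − 580 → 11327
Population now: 0–19=5987, 20–39=7243, 40–59=4359, 60–79=11327, 80+=9874
After projecting period 4:
Births: 7243 * 0.334 = 2419  |  4359 * 0.356 = 1552 → total 3971
20–39: 5987 * 0.962 = 5759
40–59: 7243 * 0.943 = 6830
60–79: 4359 * 0.954 = 4158
80+: 11327 * 0.943 + 9874 * 0.527 = 10681 + 5204 = 15885
Net migration: 20–39 + 440 → 6199; 60–79 − 580 → 3578
Population now: 0–19=3971, 20–39=6199, 40–59=6830, 60–79=3578, 80+=15885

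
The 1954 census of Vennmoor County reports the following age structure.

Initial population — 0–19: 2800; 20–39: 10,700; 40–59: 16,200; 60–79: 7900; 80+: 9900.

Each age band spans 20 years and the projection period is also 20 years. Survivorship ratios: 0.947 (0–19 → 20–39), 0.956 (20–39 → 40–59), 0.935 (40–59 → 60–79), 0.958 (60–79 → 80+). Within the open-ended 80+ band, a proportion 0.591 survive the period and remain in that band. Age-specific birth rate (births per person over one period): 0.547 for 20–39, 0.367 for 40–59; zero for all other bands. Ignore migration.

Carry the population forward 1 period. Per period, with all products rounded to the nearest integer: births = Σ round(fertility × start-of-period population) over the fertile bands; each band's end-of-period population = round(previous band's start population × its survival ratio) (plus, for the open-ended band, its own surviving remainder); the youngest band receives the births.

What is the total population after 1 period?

53245

(Bands numbered youngest = 1 to oldest = 5.)
[period 1]
Births: 10700 × 0.547 = 5853 ; 16200 × 0.367 = 5945 ⇒ total 11798
Band 2: 2800 × 0.947 = 2652
Band 3: 10700 × 0.956 = 10229
Band 4: 16200 × 0.935 = 15147
Band 5: 7900 × 0.958 + 9900 × 0.591 = 7568 + 5851 = 13419
End of period: [11798, 2652, 10229, 15147, 13419]
Total after period 1: 11798 + 2652 + 10229 + 15147 + 13419 = 53245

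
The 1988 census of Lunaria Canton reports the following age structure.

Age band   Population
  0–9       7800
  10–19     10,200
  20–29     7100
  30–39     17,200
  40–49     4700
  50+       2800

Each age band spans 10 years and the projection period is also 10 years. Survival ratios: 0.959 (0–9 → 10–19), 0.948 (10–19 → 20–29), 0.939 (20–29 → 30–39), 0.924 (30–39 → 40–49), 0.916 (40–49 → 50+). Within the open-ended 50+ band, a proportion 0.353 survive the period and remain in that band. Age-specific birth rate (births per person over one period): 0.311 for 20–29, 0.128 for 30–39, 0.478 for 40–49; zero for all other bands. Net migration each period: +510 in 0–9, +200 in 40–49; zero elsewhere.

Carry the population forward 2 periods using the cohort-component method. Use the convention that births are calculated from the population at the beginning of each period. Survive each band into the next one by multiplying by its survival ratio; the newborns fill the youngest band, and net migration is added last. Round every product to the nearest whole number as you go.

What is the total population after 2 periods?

Period 1.
Births: 7100 × 0.311 = 2208  |  17200 × 0.128 = 2202  |  4700 × 0.478 = 2247 → 6657
10–19: 7800 × 0.959 = 7480
20–29: 10200 × 0.948 = 9670
30–39: 7100 × 0.939 = 6667
40–49: 17200 × 0.924 = 15893
50+: 4700 × 0.916 + 2800 × 0.353 = 4305 + 988 = 5293
Net migration: 0–9 + 510 → 7167; 40–49 + 200 → 16093
Population now: 0–9=7167, 10–19=7480, 20–29=9670, 30–39=6667, 40–49=16093, 50+=5293
Period 2.
Births: 9670 × 0.311 = 3007  |  6667 × 0.128 = 853  |  16093 × 0.478 = 7692 → 11552
10–19: 7167 × 0.959 = 6873
20–29: 7480 × 0.948 = 7091
30–39: 9670 × 0.939 = 9080
40–49: 6667 × 0.924 = 6160
50+: 16093 × 0.916 + 5293 × 0.353 = 14741 + 1868 = 16609
Net migration: 0–9 + 510 → 12062; 40–49 + 200 → 6360
Population now: 0–9=12062, 10–19=6873, 20–29=7091, 30–39=9080, 40–49=6360, 50+=16609
Total after period 2: 12062 + 6873 + 7091 + 9080 + 6360 + 16609 = 58075

58075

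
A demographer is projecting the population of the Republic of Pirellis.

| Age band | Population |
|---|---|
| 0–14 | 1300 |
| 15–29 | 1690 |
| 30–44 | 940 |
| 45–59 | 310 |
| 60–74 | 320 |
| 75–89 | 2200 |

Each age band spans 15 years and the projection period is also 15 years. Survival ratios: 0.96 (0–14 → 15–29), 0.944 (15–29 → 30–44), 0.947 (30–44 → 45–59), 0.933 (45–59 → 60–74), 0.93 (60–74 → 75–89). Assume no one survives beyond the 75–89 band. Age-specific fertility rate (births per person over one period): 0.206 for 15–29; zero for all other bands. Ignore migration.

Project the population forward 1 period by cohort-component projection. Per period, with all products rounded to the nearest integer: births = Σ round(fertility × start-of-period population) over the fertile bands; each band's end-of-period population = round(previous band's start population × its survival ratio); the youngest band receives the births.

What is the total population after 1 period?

4668

Numbering the groups 1..6 from youngest to oldest:
Period 1.
Births: 1690 * 0.206 = 348
Group 2: 1300 * 0.96 = 1248
Group 3: 1690 * 0.944 = 1595
Group 4: 940 * 0.947 = 890
Group 5: 310 * 0.933 = 289
Group 6: 320 * 0.93 = 298
Giving 348 / 1248 / 1595 / 890 / 289 / 298.
Total after period 1: 348 + 1248 + 1595 + 890 + 289 + 298 = 4668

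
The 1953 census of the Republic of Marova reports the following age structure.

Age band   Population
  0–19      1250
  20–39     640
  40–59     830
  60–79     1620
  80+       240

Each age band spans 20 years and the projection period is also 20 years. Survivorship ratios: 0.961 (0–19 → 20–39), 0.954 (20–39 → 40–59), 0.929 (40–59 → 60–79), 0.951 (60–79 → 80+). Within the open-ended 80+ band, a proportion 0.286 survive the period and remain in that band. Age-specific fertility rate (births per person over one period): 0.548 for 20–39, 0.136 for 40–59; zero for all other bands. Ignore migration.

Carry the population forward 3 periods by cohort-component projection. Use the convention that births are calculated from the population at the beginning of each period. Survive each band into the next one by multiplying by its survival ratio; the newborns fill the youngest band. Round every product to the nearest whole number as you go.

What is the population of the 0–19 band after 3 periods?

400

— Period 1 —
Births: 640 * 0.548 = 351  |  830 * 0.136 = 113 ⇒ total 464
20–39: 1250 * 0.961 = 1201
40–59: 640 * 0.954 = 611
60–79: 830 * 0.929 = 771
80+: 1620 * 0.951 + 240 * 0.286 = 1541 + 69 = 1610
→ [464, 1201, 611, 771, 1610]
— Period 2 —
Births: 1201 * 0.548 = 658  |  611 * 0.136 = 83 ⇒ total 741
20–39: 464 * 0.961 = 446
40–59: 1201 * 0.954 = 1146
60–79: 611 * 0.929 = 568
80+: 771 * 0.951 + 1610 * 0.286 = 733 + 460 = 1193
→ [741, 446, 1146, 568, 1193]
— Period 3 —
Births: 446 * 0.548 = 244  |  1146 * 0.136 = 156 ⇒ total 400
20–39: 741 * 0.961 = 712
40–59: 446 * 0.954 = 425
60–79: 1146 * 0.929 = 1065
80+: 568 * 0.951 + 1193 * 0.286 = 540 + 341 = 881
→ [400, 712, 425, 1065, 881]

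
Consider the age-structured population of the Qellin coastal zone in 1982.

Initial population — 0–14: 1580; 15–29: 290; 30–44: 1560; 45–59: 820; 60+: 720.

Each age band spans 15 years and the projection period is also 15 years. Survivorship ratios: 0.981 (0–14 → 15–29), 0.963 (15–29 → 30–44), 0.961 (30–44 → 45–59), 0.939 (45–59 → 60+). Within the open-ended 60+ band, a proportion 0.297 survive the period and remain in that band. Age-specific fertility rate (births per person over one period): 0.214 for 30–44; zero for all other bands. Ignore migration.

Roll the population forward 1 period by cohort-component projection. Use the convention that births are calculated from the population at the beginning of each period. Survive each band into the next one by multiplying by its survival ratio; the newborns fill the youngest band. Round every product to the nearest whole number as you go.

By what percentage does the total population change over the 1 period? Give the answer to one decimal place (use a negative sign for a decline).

-6.5

— Period 1 —
Births: 1560 × 0.214 = 334
15–29: 1580 × 0.981 = 1550
30–44: 290 × 0.963 = 279
45–59: 1560 × 0.961 = 1499
60+: 820 × 0.939 + 720 × 0.297 = 770 + 214 = 984
Giving 334 / 1550 / 279 / 1499 / 984.
Total: 4970 → 4646; change = -324; percentage change = -6.5%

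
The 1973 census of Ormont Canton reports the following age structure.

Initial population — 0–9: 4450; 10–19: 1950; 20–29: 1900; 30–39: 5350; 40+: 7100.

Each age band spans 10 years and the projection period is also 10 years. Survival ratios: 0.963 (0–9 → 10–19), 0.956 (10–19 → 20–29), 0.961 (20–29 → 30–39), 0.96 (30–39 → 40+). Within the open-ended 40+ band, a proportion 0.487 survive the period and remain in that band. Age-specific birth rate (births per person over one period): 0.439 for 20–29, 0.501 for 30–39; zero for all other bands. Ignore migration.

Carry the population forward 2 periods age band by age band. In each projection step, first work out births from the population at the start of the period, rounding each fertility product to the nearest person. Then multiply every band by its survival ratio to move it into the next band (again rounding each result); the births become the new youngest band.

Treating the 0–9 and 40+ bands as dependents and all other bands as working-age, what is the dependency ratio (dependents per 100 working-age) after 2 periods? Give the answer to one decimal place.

82.7

Call the groups 1 to 5, youngest first.
— Period 1 —
Births: 1900 * 0.439 = 834, 5350 * 0.501 = 2680 — total 3514
Group 2: 4450 * 0.963 = 4285
Group 3: 1950 * 0.956 = 1864
Group 4: 1900 * 0.961 = 1826
Group 5: 5350 * 0.96 + 7100 * 0.487 = 5136 + 3458 = 8594
Giving 3514 / 4285 / 1864 / 1826 / 8594.
— Period 2 —
Births: 1864 * 0.439 = 818, 1826 * 0.501 = 915 — total 1733
Group 2: 3514 * 0.963 = 3384
Group 3: 4285 * 0.956 = 4096
Group 4: 1864 * 0.961 = 1791
Group 5: 1826 * 0.96 + 8594 * 0.487 = 1753 + 4185 = 5938
Giving 1733 / 3384 / 4096 / 1791 / 5938.
Dependents (band 0–9 + band 40+) = 1733 + 5938 = 7671; working-age = 9271; ratio = 7671/9271 × 100 = 82.7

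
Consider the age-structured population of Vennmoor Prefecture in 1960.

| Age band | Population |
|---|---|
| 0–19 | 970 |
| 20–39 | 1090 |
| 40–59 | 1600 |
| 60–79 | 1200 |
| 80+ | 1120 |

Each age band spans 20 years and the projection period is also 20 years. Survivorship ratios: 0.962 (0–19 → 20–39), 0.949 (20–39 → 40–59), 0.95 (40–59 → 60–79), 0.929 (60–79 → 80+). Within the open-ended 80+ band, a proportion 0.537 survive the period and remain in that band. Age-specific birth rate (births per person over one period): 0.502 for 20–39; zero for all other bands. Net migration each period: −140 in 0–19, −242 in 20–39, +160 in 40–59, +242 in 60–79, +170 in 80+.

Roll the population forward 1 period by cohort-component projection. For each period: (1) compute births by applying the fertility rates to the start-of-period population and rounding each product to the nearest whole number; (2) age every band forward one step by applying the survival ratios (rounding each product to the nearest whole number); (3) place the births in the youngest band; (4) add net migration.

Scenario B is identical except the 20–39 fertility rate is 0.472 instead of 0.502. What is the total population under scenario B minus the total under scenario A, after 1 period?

Let group 1 be 0–19 through group 5 = 80+.
[period 1]
Births: 1090 * 0.502 = 547
Group 2: 970 * 0.962 = 933
Group 3: 1090 * 0.949 = 1034
Group 4: 1600 * 0.95 = 1520
Group 5: 1200 * 0.929 + 1120 * 0.537 = 1115 + 601 = 1716
Net migration: Group 1 − 140 → 407; Group 2 − 242 → 691; Group 3 + 160 → 1194; Group 4 + 242 → 1762; Group 5 + 170 → 1886
End of period: [407, 691, 1194, 1762, 1886]
Scenario A total after 1 period: 5940
Scenario B projection —
[period 1]
Births: 1090 * 0.472 = 514
Group 2: 970 * 0.962 = 933
Group 3: 1090 * 0.949 = 1034
Group 4: 1600 * 0.95 = 1520
Group 5: 1200 * 0.929 + 1120 * 0.537 = 1115 + 601 = 1716
Net migration: Group 1 − 140 → 374; Group 2 − 242 → 691; Group 3 + 160 → 1194; Group 4 + 242 → 1762; Group 5 + 170 → 1886
End of period: [374, 691, 1194, 1762, 1886]
Scenario B total after 1 period: 5907
Difference B − A = 5907 − 5940 = -33

-33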